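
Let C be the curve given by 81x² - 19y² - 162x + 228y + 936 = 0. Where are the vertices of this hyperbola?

Group: 81(x² - 2x) -19(y² - 12y) = -936
Complete the square in x and y: 81(x - 1)² -19(y - 6)² = -936 + 81 - 684 = -1539
Dividing both sides by -1539: (y - 6)²/81 - (x - 1)²/19 = 1
Hyperbola, center (1, 6), transverse axis vertical; a² = 81, b² = 19.
a = 9. Vertices at (h, k ± a).

(1, -3) and (1, 15)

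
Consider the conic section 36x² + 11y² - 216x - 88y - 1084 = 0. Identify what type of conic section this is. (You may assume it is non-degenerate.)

ellipse

No xy term. Coefficients of x² and y² are A = 36, C = 11.
A and C have the same sign but A ≠ C ⇒ ellipse.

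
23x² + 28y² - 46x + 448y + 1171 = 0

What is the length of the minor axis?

Collect terms: 23(x² - 2x) + 28(y² + 16y) = -1171
Complete the square in x and y: 23(x - 1)² + 28(y + 8)² = -1171 + 23 + 1792 = 644
Dividing both sides by 644: (x - 1)²/28 + (y + 8)²/23 = 1
Ellipse, center (1, -8), major axis horizontal; a² = 28, b² = 23.
b² = 23 so b = √23; the minor axis has length 2b = 2√23.

2√23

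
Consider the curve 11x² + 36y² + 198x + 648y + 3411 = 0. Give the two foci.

Collect terms: 11(x² + 18x) + 36(y² + 18y) = -3411
Complete the square: 11(x + 9)² + 36(y + 9)² = -3411 + 891 + 2916 = 396
Divide by 396: (x + 9)²/36 + (y + 9)²/11 = 1
Ellipse, center (-9, -9), major axis horizontal; a² = 36, b² = 11.
c² = a² - b² = 36 - 11 = 25, so c = 5.
Foci lie on the horizontal axis through the center: (h ± c, k).

(-14, -9) and (-4, -9)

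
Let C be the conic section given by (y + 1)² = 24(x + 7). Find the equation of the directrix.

Vertex (-7, -1); 4p = 24 so p = 6. Opens right.
Directrix is the vertical line x = h − p = -7 − (6) = -13.

x = -13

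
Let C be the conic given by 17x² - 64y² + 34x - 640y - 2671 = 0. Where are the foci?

(-10, -5) and (8, -5)

Rearranging, 17(x² + 2x) -64(y² + 10y) = 2671.
Complete the square in x and y: 17(x + 1)² -64(y + 5)² = 2671 + 17 - 1600 = 1088
Divide by 1088: (x + 1)²/64 - (y + 5)²/17 = 1
Hyperbola, center (-1, -5), transverse axis horizontal; a² = 64, b² = 17.
c² = a² + b² = 64 + 17 = 81, so c = 9.
Foci lie on the horizontal axis through the center: (h ± c, k).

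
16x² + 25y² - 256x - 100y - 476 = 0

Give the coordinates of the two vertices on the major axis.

16(x² - 16x) + 25(y² - 4y) = 476
16(x - 8)² + 25(y - 2)² = 476 + 1024 + 100 = 1600
Divide by 1600: (x - 8)²/100 + (y - 2)²/64 = 1
Ellipse, center (8, 2), major axis horizontal; a² = 100, b² = 64.
a = 10. Vertices at (h ± a, k).

(-2, 2) and (18, 2)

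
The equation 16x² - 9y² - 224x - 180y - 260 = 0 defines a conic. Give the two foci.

(2, -10) and (12, -10)

Rearranging, 16(x² - 14x) -9(y² + 20y) = 260.
Complete the square: 16(x - 7)² -9(y + 10)² = 260 + 784 - 900 = 144
Dividing both sides by 144: (x - 7)²/9 - (y + 10)²/16 = 1
Hyperbola, center (7, -10), transverse axis horizontal; a² = 9, b² = 16.
c² = a² + b² = 9 + 16 = 25, so c = 5.
Foci lie on the horizontal axis through the center: (h ± c, k).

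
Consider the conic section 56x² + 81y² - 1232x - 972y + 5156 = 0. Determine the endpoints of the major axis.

(2, 6) and (20, 6)

Group the x- and y-terms: 56(x² - 22x) + 81(y² - 12y) = -5156
Complete the square in x and y: 56(x - 11)² + 81(y - 6)² = -5156 + 6776 + 2916 = 4536
Divide by 4536: (x - 11)²/81 + (y - 6)²/56 = 1
Ellipse, center (11, 6), major axis horizontal; a² = 81, b² = 56.
a = 9. Vertices at (h ± a, k).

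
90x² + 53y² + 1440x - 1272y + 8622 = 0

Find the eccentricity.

Group: 90(x² + 16x) + 53(y² - 24y) = -8622
Completing the square gives 90(x + 8)² + 53(y - 12)² = -8622 + 5760 + 7632 = 4770.
Divide through by 4770 to get (x + 8)²/53 + (y - 12)²/90 = 1.
Ellipse, center (-8, 12), major axis vertical; a² = 90, b² = 53.
c² = a² - b² = 37, so c = √37.
e = c/a = √37/3√10 = √370/30.

e = √370/30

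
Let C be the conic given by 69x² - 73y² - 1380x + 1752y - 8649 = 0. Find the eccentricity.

69(x² - 20x) -73(y² - 24y) = 8649
Complete the square in x and y: 69(x - 10)² -73(y - 12)² = 8649 + 6900 - 10512 = 5037
Divide by 5037: (x - 10)²/73 - (y - 12)²/69 = 1
Hyperbola, center (10, 12), transverse axis horizontal; a² = 73, b² = 69.
c² = a² + b² = 142, so c = √142.
e = c/a = √142/√73 = √10366/73.

e = √10366/73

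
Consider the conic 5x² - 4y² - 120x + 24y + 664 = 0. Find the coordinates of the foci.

(9, 3) and (15, 3)

Collect terms: 5(x² - 24x) -4(y² - 6y) = -664
Complete the square in x and y: 5(x - 12)² -4(y - 3)² = -664 + 720 - 36 = 20
Divide by 20: (x - 12)²/4 - (y - 3)²/5 = 1
Hyperbola, center (12, 3), transverse axis horizontal; a² = 4, b² = 5.
c² = a² + b² = 4 + 5 = 9, so c = 3.
Foci lie on the horizontal axis through the center: (h ± c, k).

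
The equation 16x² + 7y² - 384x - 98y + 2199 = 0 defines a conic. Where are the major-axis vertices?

(12, -1) and (12, 15)

16(x² - 24x) + 7(y² - 14y) = -2199
16(x - 12)² + 7(y - 7)² = -2199 + 2304 + 343 = 448
Divide by 448: (x - 12)²/28 + (y - 7)²/64 = 1
Ellipse, center (12, 7), major axis vertical; a² = 64, b² = 28.
a = 8. Vertices at (h, k ± a).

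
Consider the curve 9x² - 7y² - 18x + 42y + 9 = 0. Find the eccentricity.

9(x² - 2x) -7(y² - 6y) = -9
Completing the square gives 9(x - 1)² -7(y - 3)² = -9 + 9 - 63 = -63.
Dividing both sides by -63: (y - 3)²/9 - (x - 1)²/7 = 1
Hyperbola, center (1, 3), transverse axis vertical; a² = 9, b² = 7.
c² = a² + b² = 16, so c = 4.
e = c/a = 4/3.

e = 4/3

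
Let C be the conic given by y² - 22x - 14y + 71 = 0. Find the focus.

Only y is squared. Complete the square in y: (y - 7)² = 22(x - 1).
Vertex (1, 7); 4p = 22 so p = 11/2. Opens right.
Focus is p units from the vertex along the axis: (h + p, k).

(13/2, 7)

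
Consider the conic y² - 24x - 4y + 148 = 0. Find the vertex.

Only y is squared. Complete the square in y: (y - 2)² = 24(x - 6).
Vertex (6, 2); 4p = 24 so p = 6. Opens right.

(6, 2)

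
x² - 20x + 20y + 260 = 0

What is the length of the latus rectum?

Only x is squared. Complete the square in x: (x - 10)² = -20(y + 8).
Vertex (10, -8); 4p = -20 so p = -5. Opens down.
Latus rectum length = |4p| = 20.

20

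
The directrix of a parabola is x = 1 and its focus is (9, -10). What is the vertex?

The vertex is the midpoint between the focus and the directrix along the axis of symmetry.
Axis is horizontal (directrix is vertical). Vertex x-coordinate = (9 + 1)/2 = 5; y-coordinate = -10.

(5, -10)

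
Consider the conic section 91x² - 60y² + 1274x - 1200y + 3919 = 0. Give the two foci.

Group: 91(x² + 14x) -60(y² + 20y) = -3919
Complete the square: 91(x + 7)² -60(y + 10)² = -3919 + 4459 - 6000 = -5460
Divide through by -5460 to get (y + 10)²/91 - (x + 7)²/60 = 1.
Hyperbola, center (-7, -10), transverse axis vertical; a² = 91, b² = 60.
c² = a² + b² = 91 + 60 = 151, so c = √151.
Foci lie on the vertical axis through the center: (h, k ± c).

(-7, -10 - √151) and (-7, -10 + √151)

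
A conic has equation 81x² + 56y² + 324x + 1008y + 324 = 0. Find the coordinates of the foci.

Group: 81(x² + 4x) + 56(y² + 18y) = -324
Complete the square in x and y: 81(x + 2)² + 56(y + 9)² = -324 + 324 + 4536 = 4536
Dividing both sides by 4536: (x + 2)²/56 + (y + 9)²/81 = 1
Ellipse, center (-2, -9), major axis vertical; a² = 81, b² = 56.
c² = a² - b² = 81 - 56 = 25, so c = 5.
Foci lie on the vertical axis through the center: (h, k ± c).

(-2, -14) and (-2, -4)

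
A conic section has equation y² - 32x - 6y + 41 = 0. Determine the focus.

(9, 3)

Only y is squared. Complete the square in y: (y - 3)² = 32(x - 1).
Vertex (1, 3); 4p = 32 so p = 8. Opens right.
Focus is p units from the vertex along the axis: (h + p, k).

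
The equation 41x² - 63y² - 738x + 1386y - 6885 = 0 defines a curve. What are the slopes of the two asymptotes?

√287/21 and -√287/21

41(x² - 18x) -63(y² - 22y) = 6885
Complete the square: 41(x - 9)² -63(y - 11)² = 6885 + 3321 - 7623 = 2583
Divide through by 2583 to get (x - 9)²/63 - (y - 11)²/41 = 1.
Hyperbola, center (9, 11), transverse axis horizontal; a² = 63, b² = 41.
For a horizontal hyperbola the asymptotes have slope ±b/a.
Here that is ±√41/3√7 = ±√287/21.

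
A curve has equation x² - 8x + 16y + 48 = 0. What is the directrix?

Only x is squared. Complete the square in x: (x - 4)² = -16(y + 2).
Vertex (4, -2); 4p = -16 so p = -4. Opens down.
Directrix is the horizontal line y = k − p = -2 − (-4) = 2.

y = 2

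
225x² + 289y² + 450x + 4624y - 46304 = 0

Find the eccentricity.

e = 8/17

Rearranging, 225(x² + 2x) + 289(y² + 16y) = 46304.
225(x + 1)² + 289(y + 8)² = 46304 + 225 + 18496 = 65025
Divide by 65025: (x + 1)²/289 + (y + 8)²/225 = 1
Ellipse, center (-1, -8), major axis horizontal; a² = 289, b² = 225.
c² = a² - b² = 64, so c = 8.
e = c/a = 8/17.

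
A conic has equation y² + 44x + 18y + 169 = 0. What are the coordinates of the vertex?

(-2, -9)

Only y is squared. Complete the square in y: (y + 9)² = -44(x + 2).
Vertex (-2, -9); 4p = -44 so p = -11. Opens left.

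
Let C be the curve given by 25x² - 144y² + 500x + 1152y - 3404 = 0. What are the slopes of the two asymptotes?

5/12 and -5/12

Rearranging, 25(x² + 20x) -144(y² - 8y) = 3404.
Complete the square in x and y: 25(x + 10)² -144(y - 4)² = 3404 + 2500 - 2304 = 3600
Divide through by 3600 to get (x + 10)²/144 - (y - 4)²/25 = 1.
Hyperbola, center (-10, 4), transverse axis horizontal; a² = 144, b² = 25.
For a horizontal hyperbola the asymptotes have slope ±b/a.
Here that is ±5/12.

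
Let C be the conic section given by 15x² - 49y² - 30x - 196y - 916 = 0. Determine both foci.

(-7, -2) and (9, -2)

Collect terms: 15(x² - 2x) -49(y² + 4y) = 916
15(x - 1)² -49(y + 2)² = 916 + 15 - 196 = 735
Divide through by 735 to get (x - 1)²/49 - (y + 2)²/15 = 1.
Hyperbola, center (1, -2), transverse axis horizontal; a² = 49, b² = 15.
c² = a² + b² = 49 + 15 = 64, so c = 8.
Foci lie on the horizontal axis through the center: (h ± c, k).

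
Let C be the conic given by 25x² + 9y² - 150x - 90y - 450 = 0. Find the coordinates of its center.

Group the x- and y-terms: 25(x² - 6x) + 9(y² - 10y) = 450
Complete the square in x and y: 25(x - 3)² + 9(y - 5)² = 450 + 225 + 225 = 900
Divide through by 900 to get (x - 3)²/36 + (y - 5)²/100 = 1.
Ellipse with center (3, 5).

(3, 5)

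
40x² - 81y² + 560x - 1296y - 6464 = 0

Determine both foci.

Rearranging, 40(x² + 14x) -81(y² + 16y) = 6464.
Completing the square gives 40(x + 7)² -81(y + 8)² = 6464 + 1960 - 5184 = 3240.
Divide through by 3240 to get (x + 7)²/81 - (y + 8)²/40 = 1.
Hyperbola, center (-7, -8), transverse axis horizontal; a² = 81, b² = 40.
c² = a² + b² = 81 + 40 = 121, so c = 11.
Foci lie on the horizontal axis through the center: (h ± c, k).

(-18, -8) and (4, -8)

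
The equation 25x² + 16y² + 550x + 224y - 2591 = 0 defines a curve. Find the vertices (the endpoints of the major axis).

(-11, -27) and (-11, 13)

Group the x- and y-terms: 25(x² + 22x) + 16(y² + 14y) = 2591
25(x + 11)² + 16(y + 7)² = 2591 + 3025 + 784 = 6400
Divide by 6400: (x + 11)²/256 + (y + 7)²/400 = 1
Ellipse, center (-11, -7), major axis vertical; a² = 400, b² = 256.
a = 20. Vertices at (h, k ± a).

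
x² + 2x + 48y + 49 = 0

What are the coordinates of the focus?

(-1, -13)

Only x is squared. Complete the square in x: (x + 1)² = -48(y + 1).
Vertex (-1, -1); 4p = -48 so p = -12. Opens down.
Focus is p units from the vertex along the axis: (h, k + p).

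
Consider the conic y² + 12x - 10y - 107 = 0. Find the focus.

Only y is squared. Complete the square in y: (y - 5)² = -12(x - 11).
Vertex (11, 5); 4p = -12 so p = -3. Opens left.
Focus is p units from the vertex along the axis: (h + p, k).

(8, 5)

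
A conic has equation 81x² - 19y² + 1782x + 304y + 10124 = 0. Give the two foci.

(-11, -2) and (-11, 18)

Group the x- and y-terms: 81(x² + 22x) -19(y² - 16y) = -10124
Completing the square gives 81(x + 11)² -19(y - 8)² = -10124 + 9801 - 1216 = -1539.
Dividing both sides by -1539: (y - 8)²/81 - (x + 11)²/19 = 1
Hyperbola, center (-11, 8), transverse axis vertical; a² = 81, b² = 19.
c² = a² + b² = 81 + 19 = 100, so c = 10.
Foci lie on the vertical axis through the center: (h, k ± c).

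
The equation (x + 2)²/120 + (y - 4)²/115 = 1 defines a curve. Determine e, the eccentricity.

e = √6/12

Center (-2, 4). The larger denominator 120 sits under the x-term, so the major axis is horizontal; a² = 120, b² = 115.
c² = a² - b² = 5, so c = √5.
e = c/a = √5/2√30 = √6/12.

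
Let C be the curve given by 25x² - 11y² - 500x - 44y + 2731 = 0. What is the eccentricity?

Group the x- and y-terms: 25(x² - 20x) -11(y² + 4y) = -2731
25(x - 10)² -11(y + 2)² = -2731 + 2500 - 44 = -275
Divide through by -275 to get (y + 2)²/25 - (x - 10)²/11 = 1.
Hyperbola, center (10, -2), transverse axis vertical; a² = 25, b² = 11.
c² = a² + b² = 36, so c = 6.
e = c/a = 6/5.

e = 6/5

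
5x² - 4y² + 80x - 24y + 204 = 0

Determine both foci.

Group: 5(x² + 16x) -4(y² + 6y) = -204
5(x + 8)² -4(y + 3)² = -204 + 320 - 36 = 80
Dividing both sides by 80: (x + 8)²/16 - (y + 3)²/20 = 1
Hyperbola, center (-8, -3), transverse axis horizontal; a² = 16, b² = 20.
c² = a² + b² = 16 + 20 = 36, so c = 6.
Foci lie on the horizontal axis through the center: (h ± c, k).

(-14, -3) and (-2, -3)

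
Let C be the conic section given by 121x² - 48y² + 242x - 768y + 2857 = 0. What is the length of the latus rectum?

Rearranging, 121(x² + 2x) -48(y² + 16y) = -2857.
121(x + 1)² -48(y + 8)² = -2857 + 121 - 3072 = -5808
Dividing both sides by -5808: (y + 8)²/121 - (x + 1)²/48 = 1
Hyperbola, center (-1, -8), transverse axis vertical; a² = 121, b² = 48.
Latus rectum length = 2b²/a = 2·48/11 = 96/11.

96/11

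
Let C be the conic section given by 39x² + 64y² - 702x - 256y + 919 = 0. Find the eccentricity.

Collect terms: 39(x² - 18x) + 64(y² - 4y) = -919
Completing the square gives 39(x - 9)² + 64(y - 2)² = -919 + 3159 + 256 = 2496.
Divide by 2496: (x - 9)²/64 + (y - 2)²/39 = 1
Ellipse, center (9, 2), major axis horizontal; a² = 64, b² = 39.
c² = a² - b² = 25, so c = 5.
e = c/a = 5/8.

e = 5/8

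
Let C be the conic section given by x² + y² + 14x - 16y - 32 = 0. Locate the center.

(-7, 8)

(x² + 14x) + (y² - 16y) = 32
(x + 7)² + (y - 8)² = 32 + 49 + 64 = 145
So (x + 7)² + (y - 8)² = 145.
Circle centered at (-7, 8) with r² = 145.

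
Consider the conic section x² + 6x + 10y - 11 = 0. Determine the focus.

(-3, -1/2)

Only x is squared. Complete the square in x: (x + 3)² = -10(y - 2).
Vertex (-3, 2); 4p = -10 so p = -5/2. Opens down.
Focus is p units from the vertex along the axis: (h, k + p).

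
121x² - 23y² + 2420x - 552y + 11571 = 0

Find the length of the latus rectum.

46/11

Group the x- and y-terms: 121(x² + 20x) -23(y² + 24y) = -11571
121(x + 10)² -23(y + 12)² = -11571 + 12100 - 3312 = -2783
Divide by -2783: (y + 12)²/121 - (x + 10)²/23 = 1
Hyperbola, center (-10, -12), transverse axis vertical; a² = 121, b² = 23.
Latus rectum length = 2b²/a = 2·23/11 = 46/11.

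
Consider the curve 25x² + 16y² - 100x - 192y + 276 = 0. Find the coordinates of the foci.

(2, 3) and (2, 9)

Group the x- and y-terms: 25(x² - 4x) + 16(y² - 12y) = -276
Complete the square in x and y: 25(x - 2)² + 16(y - 6)² = -276 + 100 + 576 = 400
Dividing both sides by 400: (x - 2)²/16 + (y - 6)²/25 = 1
Ellipse, center (2, 6), major axis vertical; a² = 25, b² = 16.
c² = a² - b² = 25 - 16 = 9, so c = 3.
Foci lie on the vertical axis through the center: (h, k ± c).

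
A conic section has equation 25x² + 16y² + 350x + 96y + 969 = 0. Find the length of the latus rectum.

32/5

Rearranging, 25(x² + 14x) + 16(y² + 6y) = -969.
Complete the square: 25(x + 7)² + 16(y + 3)² = -969 + 1225 + 144 = 400
Divide by 400: (x + 7)²/16 + (y + 3)²/25 = 1
Ellipse, center (-7, -3), major axis vertical; a² = 25, b² = 16.
Latus rectum length = 2b²/a = 2·16/5 = 32/5.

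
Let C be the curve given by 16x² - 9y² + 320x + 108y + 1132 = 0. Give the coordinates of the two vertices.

Group: 16(x² + 20x) -9(y² - 12y) = -1132
Complete the square: 16(x + 10)² -9(y - 6)² = -1132 + 1600 - 324 = 144
Divide through by 144 to get (x + 10)²/9 - (y - 6)²/16 = 1.
Hyperbola, center (-10, 6), transverse axis horizontal; a² = 9, b² = 16.
a = 3. Vertices at (h ± a, k).

(-13, 6) and (-7, 6)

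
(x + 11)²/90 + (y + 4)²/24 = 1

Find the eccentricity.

Center (-11, -4). The larger denominator 90 sits under the x-term, so the major axis is horizontal; a² = 90, b² = 24.
c² = a² - b² = 66, so c = √66.
e = c/a = √66/3√10 = √165/15.

e = √165/15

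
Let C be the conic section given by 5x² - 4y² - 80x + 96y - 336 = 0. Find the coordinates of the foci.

(2, 12) and (14, 12)

Collect terms: 5(x² - 16x) -4(y² - 24y) = 336
Complete the square in x and y: 5(x - 8)² -4(y - 12)² = 336 + 320 - 576 = 80
Dividing both sides by 80: (x - 8)²/16 - (y - 12)²/20 = 1
Hyperbola, center (8, 12), transverse axis horizontal; a² = 16, b² = 20.
c² = a² + b² = 16 + 20 = 36, so c = 6.
Foci lie on the horizontal axis through the center: (h ± c, k).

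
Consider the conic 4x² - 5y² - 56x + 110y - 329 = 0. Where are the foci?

(7, 5) and (7, 17)

4(x² - 14x) -5(y² - 22y) = 329
Completing the square gives 4(x - 7)² -5(y - 11)² = 329 + 196 - 605 = -80.
Dividing both sides by -80: (y - 11)²/16 - (x - 7)²/20 = 1
Hyperbola, center (7, 11), transverse axis vertical; a² = 16, b² = 20.
c² = a² + b² = 16 + 20 = 36, so c = 6.
Foci lie on the vertical axis through the center: (h, k ± c).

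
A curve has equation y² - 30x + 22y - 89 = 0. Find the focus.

(1/2, -11)

Only y is squared. Complete the square in y: (y + 11)² = 30(x + 7).
Vertex (-7, -11); 4p = 30 so p = 15/2. Opens right.
Focus is p units from the vertex along the axis: (h + p, k).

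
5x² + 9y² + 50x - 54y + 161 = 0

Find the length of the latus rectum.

10/3

Group: 5(x² + 10x) + 9(y² - 6y) = -161
5(x + 5)² + 9(y - 3)² = -161 + 125 + 81 = 45
Divide through by 45 to get (x + 5)²/9 + (y - 3)²/5 = 1.
Ellipse, center (-5, 3), major axis horizontal; a² = 9, b² = 5.
Latus rectum length = 2b²/a = 2·5/3 = 10/3.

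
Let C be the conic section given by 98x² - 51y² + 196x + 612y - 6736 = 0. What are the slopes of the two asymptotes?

Collect terms: 98(x² + 2x) -51(y² - 12y) = 6736
Completing the square gives 98(x + 1)² -51(y - 6)² = 6736 + 98 - 1836 = 4998.
Dividing both sides by 4998: (x + 1)²/51 - (y - 6)²/98 = 1
Hyperbola, center (-1, 6), transverse axis horizontal; a² = 51, b² = 98.
For a horizontal hyperbola the asymptotes have slope ±b/a.
Here that is ±7√2/√51 = ±7√102/51.

7√102/51 and -7√102/51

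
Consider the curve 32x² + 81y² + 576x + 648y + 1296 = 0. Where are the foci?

(-16, -4) and (-2, -4)

32(x² + 18x) + 81(y² + 8y) = -1296
Complete the square: 32(x + 9)² + 81(y + 4)² = -1296 + 2592 + 1296 = 2592
Dividing both sides by 2592: (x + 9)²/81 + (y + 4)²/32 = 1
Ellipse, center (-9, -4), major axis horizontal; a² = 81, b² = 32.
c² = a² - b² = 81 - 32 = 49, so c = 7.
Foci lie on the horizontal axis through the center: (h ± c, k).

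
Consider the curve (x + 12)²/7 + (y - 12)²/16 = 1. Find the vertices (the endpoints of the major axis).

(-12, 8) and (-12, 16)

Center (-12, 12). The larger denominator 16 sits under the y-term, so the major axis is vertical; a² = 16, b² = 7.
a = 4. Vertices at (h, k ± a).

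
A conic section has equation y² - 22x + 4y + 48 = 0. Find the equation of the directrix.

Only y is squared. Complete the square in y: (y + 2)² = 22(x - 2).
Vertex (2, -2); 4p = 22 so p = 11/2. Opens right.
Directrix is the vertical line x = h − p = 2 − (11/2) = -7/2.

x = -7/2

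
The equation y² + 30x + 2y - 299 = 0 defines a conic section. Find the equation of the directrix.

x = 35/2

Only y is squared. Complete the square in y: (y + 1)² = -30(x - 10).
Vertex (10, -1); 4p = -30 so p = -15/2. Opens left.
Directrix is the vertical line x = h − p = 10 − (-15/2) = 35/2.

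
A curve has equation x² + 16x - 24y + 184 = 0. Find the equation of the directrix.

Only x is squared. Complete the square in x: (x + 8)² = 24(y - 5).
Vertex (-8, 5); 4p = 24 so p = 6. Opens up.
Directrix is the horizontal line y = k − p = 5 − (6) = -1.

y = -1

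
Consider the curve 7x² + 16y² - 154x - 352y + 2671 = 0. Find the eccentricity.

Group: 7(x² - 22x) + 16(y² - 22y) = -2671
Complete the square in x and y: 7(x - 11)² + 16(y - 11)² = -2671 + 847 + 1936 = 112
Dividing both sides by 112: (x - 11)²/16 + (y - 11)²/7 = 1
Ellipse, center (11, 11), major axis horizontal; a² = 16, b² = 7.
c² = a² - b² = 9, so c = 3.
e = c/a = 3/4.

e = 3/4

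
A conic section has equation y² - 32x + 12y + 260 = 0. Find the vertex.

Only y is squared. Complete the square in y: (y + 6)² = 32(x - 7).
Vertex (7, -6); 4p = 32 so p = 8. Opens right.

(7, -6)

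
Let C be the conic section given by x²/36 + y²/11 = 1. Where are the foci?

(-5, 0) and (5, 0)

Center (0, 0). The larger denominator 36 sits under the x-term, so the major axis is horizontal; a² = 36, b² = 11.
c² = a² - b² = 36 - 11 = 25, so c = 5.
Foci lie on the horizontal axis through the center: (h ± c, k).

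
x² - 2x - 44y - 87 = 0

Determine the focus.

Only x is squared. Complete the square in x: (x - 1)² = 44(y + 2).
Vertex (1, -2); 4p = 44 so p = 11. Opens up.
Focus is p units from the vertex along the axis: (h, k + p).

(1, 9)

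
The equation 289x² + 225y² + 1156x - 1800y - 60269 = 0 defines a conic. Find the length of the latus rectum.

Collect terms: 289(x² + 4x) + 225(y² - 8y) = 60269
Complete the square in x and y: 289(x + 2)² + 225(y - 4)² = 60269 + 1156 + 3600 = 65025
Dividing both sides by 65025: (x + 2)²/225 + (y - 4)²/289 = 1
Ellipse, center (-2, 4), major axis vertical; a² = 289, b² = 225.
Latus rectum length = 2b²/a = 2·225/17 = 450/17.

450/17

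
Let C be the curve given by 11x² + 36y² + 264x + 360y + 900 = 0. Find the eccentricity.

e = 5/6

11(x² + 24x) + 36(y² + 10y) = -900
Complete the square in x and y: 11(x + 12)² + 36(y + 5)² = -900 + 1584 + 900 = 1584
Dividing both sides by 1584: (x + 12)²/144 + (y + 5)²/44 = 1
Ellipse, center (-12, -5), major axis horizontal; a² = 144, b² = 44.
c² = a² - b² = 100, so c = 10.
e = c/a = 10/12 = 5/6.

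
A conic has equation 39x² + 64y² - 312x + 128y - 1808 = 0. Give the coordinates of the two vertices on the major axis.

Rearranging, 39(x² - 8x) + 64(y² + 2y) = 1808.
39(x - 4)² + 64(y + 1)² = 1808 + 624 + 64 = 2496
Divide through by 2496 to get (x - 4)²/64 + (y + 1)²/39 = 1.
Ellipse, center (4, -1), major axis horizontal; a² = 64, b² = 39.
a = 8. Vertices at (h ± a, k).

(-4, -1) and (12, -1)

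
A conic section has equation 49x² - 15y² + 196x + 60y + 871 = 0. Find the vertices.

(-2, -5) and (-2, 9)

Rearranging, 49(x² + 4x) -15(y² - 4y) = -871.
Complete the square: 49(x + 2)² -15(y - 2)² = -871 + 196 - 60 = -735
Divide through by -735 to get (y - 2)²/49 - (x + 2)²/15 = 1.
Hyperbola, center (-2, 2), transverse axis vertical; a² = 49, b² = 15.
a = 7. Vertices at (h, k ± a).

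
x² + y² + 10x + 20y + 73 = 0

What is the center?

(x² + 10x) + (y² + 20y) = -73
Completing the square gives (x + 5)² + (y + 10)² = -73 + 25 + 100 = 52.
So (x + 5)² + (y + 10)² = 52.
Circle centered at (-5, -10) with r² = 52.

(-5, -10)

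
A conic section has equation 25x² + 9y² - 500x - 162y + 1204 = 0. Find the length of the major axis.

30

Collect terms: 25(x² - 20x) + 9(y² - 18y) = -1204
25(x - 10)² + 9(y - 9)² = -1204 + 2500 + 729 = 2025
Divide through by 2025 to get (x - 10)²/81 + (y - 9)²/225 = 1.
Ellipse, center (10, 9), major axis vertical; a² = 225, b² = 81.
a² = 225 so a = 15; the major axis has length 2a = 30.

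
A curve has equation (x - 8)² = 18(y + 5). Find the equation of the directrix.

y = -19/2

Vertex (8, -5); 4p = 18 so p = 9/2. Opens up.
Directrix is the horizontal line y = k − p = -5 − (9/2) = -19/2.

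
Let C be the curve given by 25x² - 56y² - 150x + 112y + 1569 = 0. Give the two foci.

Rearranging, 25(x² - 6x) -56(y² - 2y) = -1569.
25(x - 3)² -56(y - 1)² = -1569 + 225 - 56 = -1400
Divide by -1400: (y - 1)²/25 - (x - 3)²/56 = 1
Hyperbola, center (3, 1), transverse axis vertical; a² = 25, b² = 56.
c² = a² + b² = 25 + 56 = 81, so c = 9.
Foci lie on the vertical axis through the center: (h, k ± c).

(3, -8) and (3, 10)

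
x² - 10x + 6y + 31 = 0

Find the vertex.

(5, -1)

Only x is squared. Complete the square in x: (x - 5)² = -6(y + 1).
Vertex (5, -1); 4p = -6 so p = -3/2. Opens down.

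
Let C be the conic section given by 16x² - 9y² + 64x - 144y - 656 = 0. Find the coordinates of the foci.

(-7, -8) and (3, -8)

Group: 16(x² + 4x) -9(y² + 16y) = 656
16(x + 2)² -9(y + 8)² = 656 + 64 - 576 = 144
Divide by 144: (x + 2)²/9 - (y + 8)²/16 = 1
Hyperbola, center (-2, -8), transverse axis horizontal; a² = 9, b² = 16.
c² = a² + b² = 9 + 16 = 25, so c = 5.
Foci lie on the horizontal axis through the center: (h ± c, k).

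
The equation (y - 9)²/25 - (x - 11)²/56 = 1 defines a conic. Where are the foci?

(11, 0) and (11, 18)

Center (11, 9). The positive term is the y-term, so the transverse axis is vertical; a² = 25, b² = 56.
c² = a² + b² = 25 + 56 = 81, so c = 9.
Foci lie on the vertical axis through the center: (h, k ± c).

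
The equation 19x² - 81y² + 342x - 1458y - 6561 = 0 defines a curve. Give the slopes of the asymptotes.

19(x² + 18x) -81(y² + 18y) = 6561
Completing the square gives 19(x + 9)² -81(y + 9)² = 6561 + 1539 - 6561 = 1539.
Dividing both sides by 1539: (x + 9)²/81 - (y + 9)²/19 = 1
Hyperbola, center (-9, -9), transverse axis horizontal; a² = 81, b² = 19.
For a horizontal hyperbola the asymptotes have slope ±b/a.
Here that is ±√19/9.

√19/9 and -√19/9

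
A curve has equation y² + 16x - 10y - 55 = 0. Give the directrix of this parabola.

Only y is squared. Complete the square in y: (y - 5)² = -16(x - 5).
Vertex (5, 5); 4p = -16 so p = -4. Opens left.
Directrix is the vertical line x = h − p = 5 − (-4) = 9.

x = 9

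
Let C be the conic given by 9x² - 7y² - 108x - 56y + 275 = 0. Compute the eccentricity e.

e = 4/3

Group the x- and y-terms: 9(x² - 12x) -7(y² + 8y) = -275
Complete the square in x and y: 9(x - 6)² -7(y + 4)² = -275 + 324 - 112 = -63
Divide through by -63 to get (y + 4)²/9 - (x - 6)²/7 = 1.
Hyperbola, center (6, -4), transverse axis vertical; a² = 9, b² = 7.
c² = a² + b² = 16, so c = 4.
e = c/a = 4/3.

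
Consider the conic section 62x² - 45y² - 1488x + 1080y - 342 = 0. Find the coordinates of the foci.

Group: 62(x² - 24x) -45(y² - 24y) = 342
Completing the square gives 62(x - 12)² -45(y - 12)² = 342 + 8928 - 6480 = 2790.
Divide through by 2790 to get (x - 12)²/45 - (y - 12)²/62 = 1.
Hyperbola, center (12, 12), transverse axis horizontal; a² = 45, b² = 62.
c² = a² + b² = 45 + 62 = 107, so c = √107.
Foci lie on the horizontal axis through the center: (h ± c, k).

(12 - √107, 12) and (12 + √107, 12)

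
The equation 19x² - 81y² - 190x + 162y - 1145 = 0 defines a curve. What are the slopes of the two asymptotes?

√19/9 and -√19/9

Rearranging, 19(x² - 10x) -81(y² - 2y) = 1145.
Completing the square gives 19(x - 5)² -81(y - 1)² = 1145 + 475 - 81 = 1539.
Divide by 1539: (x - 5)²/81 - (y - 1)²/19 = 1
Hyperbola, center (5, 1), transverse axis horizontal; a² = 81, b² = 19.
For a horizontal hyperbola the asymptotes have slope ±b/a.
Here that is ±√19/9.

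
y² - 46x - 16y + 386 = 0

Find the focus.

(37/2, 8)

Only y is squared. Complete the square in y: (y - 8)² = 46(x - 7).
Vertex (7, 8); 4p = 46 so p = 23/2. Opens right.
Focus is p units from the vertex along the axis: (h + p, k).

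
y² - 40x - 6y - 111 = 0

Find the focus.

Only y is squared. Complete the square in y: (y - 3)² = 40(x + 3).
Vertex (-3, 3); 4p = 40 so p = 10. Opens right.
Focus is p units from the vertex along the axis: (h + p, k).

(7, 3)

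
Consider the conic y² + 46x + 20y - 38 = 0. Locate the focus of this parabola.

Only y is squared. Complete the square in y: (y + 10)² = -46(x - 3).
Vertex (3, -10); 4p = -46 so p = -23/2. Opens left.
Focus is p units from the vertex along the axis: (h + p, k).

(-17/2, -10)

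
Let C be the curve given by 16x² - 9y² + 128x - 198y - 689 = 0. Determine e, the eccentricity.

Collect terms: 16(x² + 8x) -9(y² + 22y) = 689
Completing the square gives 16(x + 4)² -9(y + 11)² = 689 + 256 - 1089 = -144.
Dividing both sides by -144: (y + 11)²/16 - (x + 4)²/9 = 1
Hyperbola, center (-4, -11), transverse axis vertical; a² = 16, b² = 9.
c² = a² + b² = 25, so c = 5.
e = c/a = 5/4.

e = 5/4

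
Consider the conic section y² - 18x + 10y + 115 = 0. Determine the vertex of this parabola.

(5, -5)

Only y is squared. Complete the square in y: (y + 5)² = 18(x - 5).
Vertex (5, -5); 4p = 18 so p = 9/2. Opens right.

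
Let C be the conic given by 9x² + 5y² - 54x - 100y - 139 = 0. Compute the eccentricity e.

e = 2/3

9(x² - 6x) + 5(y² - 20y) = 139
Complete the square in x and y: 9(x - 3)² + 5(y - 10)² = 139 + 81 + 500 = 720
Divide through by 720 to get (x - 3)²/80 + (y - 10)²/144 = 1.
Ellipse, center (3, 10), major axis vertical; a² = 144, b² = 80.
c² = a² - b² = 64, so c = 8.
e = c/a = 8/12 = 2/3.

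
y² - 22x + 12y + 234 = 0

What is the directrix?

Only y is squared. Complete the square in y: (y + 6)² = 22(x - 9).
Vertex (9, -6); 4p = 22 so p = 11/2. Opens right.
Directrix is the vertical line x = h − p = 9 − (11/2) = 7/2.

x = 7/2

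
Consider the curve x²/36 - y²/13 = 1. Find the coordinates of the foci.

Center (0, 0). The positive term is the x-term, so the transverse axis is horizontal; a² = 36, b² = 13.
c² = a² + b² = 36 + 13 = 49, so c = 7.
Foci lie on the horizontal axis through the center: (h ± c, k).

(-7, 0) and (7, 0)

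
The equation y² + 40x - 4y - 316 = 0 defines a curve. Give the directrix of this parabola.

x = 18

Only y is squared. Complete the square in y: (y - 2)² = -40(x - 8).
Vertex (8, 2); 4p = -40 so p = -10. Opens left.
Directrix is the vertical line x = h − p = 8 − (-10) = 18.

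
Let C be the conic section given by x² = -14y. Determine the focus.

Vertex (0, 0); 4p = -14 so p = -7/2. Opens down.
Focus is p units from the vertex along the axis: (h, k + p).

(0, -7/2)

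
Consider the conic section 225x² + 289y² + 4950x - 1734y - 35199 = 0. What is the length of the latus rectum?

450/17

Group the x- and y-terms: 225(x² + 22x) + 289(y² - 6y) = 35199
Complete the square: 225(x + 11)² + 289(y - 3)² = 35199 + 27225 + 2601 = 65025
Dividing both sides by 65025: (x + 11)²/289 + (y - 3)²/225 = 1
Ellipse, center (-11, 3), major axis horizontal; a² = 289, b² = 225.
Latus rectum length = 2b²/a = 2·225/17 = 450/17.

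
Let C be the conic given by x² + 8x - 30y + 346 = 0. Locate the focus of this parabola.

Only x is squared. Complete the square in x: (x + 4)² = 30(y - 11).
Vertex (-4, 11); 4p = 30 so p = 15/2. Opens up.
Focus is p units from the vertex along the axis: (h, k + p).

(-4, 37/2)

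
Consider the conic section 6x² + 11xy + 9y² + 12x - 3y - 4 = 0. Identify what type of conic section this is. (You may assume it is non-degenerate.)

A = 6, B = 11, C = 9.
Discriminant B² − 4AC = 11² − 4·6·9 = -95.
B² − 4AC < 0 ⇒ ellipse.

ellipse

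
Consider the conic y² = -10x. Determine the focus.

Vertex (0, 0); 4p = -10 so p = -5/2. Opens left.
Focus is p units from the vertex along the axis: (h + p, k).

(-5/2, 0)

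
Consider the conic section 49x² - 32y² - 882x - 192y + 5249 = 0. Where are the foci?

49(x² - 18x) -32(y² + 6y) = -5249
Complete the square in x and y: 49(x - 9)² -32(y + 3)² = -5249 + 3969 - 288 = -1568
Dividing both sides by -1568: (y + 3)²/49 - (x - 9)²/32 = 1
Hyperbola, center (9, -3), transverse axis vertical; a² = 49, b² = 32.
c² = a² + b² = 49 + 32 = 81, so c = 9.
Foci lie on the vertical axis through the center: (h, k ± c).

(9, -12) and (9, 6)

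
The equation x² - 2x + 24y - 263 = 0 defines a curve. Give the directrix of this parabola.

Only x is squared. Complete the square in x: (x - 1)² = -24(y - 11).
Vertex (1, 11); 4p = -24 so p = -6. Opens down.
Directrix is the horizontal line y = k − p = 11 − (-6) = 17.

y = 17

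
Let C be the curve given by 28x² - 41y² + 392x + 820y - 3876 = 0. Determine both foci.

(-7 - √69, 10) and (-7 + √69, 10)

Group: 28(x² + 14x) -41(y² - 20y) = 3876
Complete the square in x and y: 28(x + 7)² -41(y - 10)² = 3876 + 1372 - 4100 = 1148
Dividing both sides by 1148: (x + 7)²/41 - (y - 10)²/28 = 1
Hyperbola, center (-7, 10), transverse axis horizontal; a² = 41, b² = 28.
c² = a² + b² = 41 + 28 = 69, so c = √69.
Foci lie on the horizontal axis through the center: (h ± c, k).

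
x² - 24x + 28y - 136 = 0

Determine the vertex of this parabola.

Only x is squared. Complete the square in x: (x - 12)² = -28(y - 10).
Vertex (12, 10); 4p = -28 so p = -7. Opens down.

(12, 10)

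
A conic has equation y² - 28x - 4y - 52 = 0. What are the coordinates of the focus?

Only y is squared. Complete the square in y: (y - 2)² = 28(x + 2).
Vertex (-2, 2); 4p = 28 so p = 7. Opens right.
Focus is p units from the vertex along the axis: (h + p, k).

(5, 2)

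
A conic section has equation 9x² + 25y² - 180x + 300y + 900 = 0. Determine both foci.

9(x² - 20x) + 25(y² + 12y) = -900
9(x - 10)² + 25(y + 6)² = -900 + 900 + 900 = 900
Dividing both sides by 900: (x - 10)²/100 + (y + 6)²/36 = 1
Ellipse, center (10, -6), major axis horizontal; a² = 100, b² = 36.
c² = a² - b² = 100 - 36 = 64, so c = 8.
Foci lie on the horizontal axis through the center: (h ± c, k).

(2, -6) and (18, -6)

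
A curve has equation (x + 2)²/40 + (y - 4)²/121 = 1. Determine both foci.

(-2, -5) and (-2, 13)

Center (-2, 4). The larger denominator 121 sits under the y-term, so the major axis is vertical; a² = 121, b² = 40.
c² = a² - b² = 121 - 40 = 81, so c = 9.
Foci lie on the vertical axis through the center: (h, k ± c).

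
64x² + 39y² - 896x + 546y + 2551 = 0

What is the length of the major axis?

Rearranging, 64(x² - 14x) + 39(y² + 14y) = -2551.
Completing the square gives 64(x - 7)² + 39(y + 7)² = -2551 + 3136 + 1911 = 2496.
Dividing both sides by 2496: (x - 7)²/39 + (y + 7)²/64 = 1
Ellipse, center (7, -7), major axis vertical; a² = 64, b² = 39.
a² = 64 so a = 8; the major axis has length 2a = 16.

16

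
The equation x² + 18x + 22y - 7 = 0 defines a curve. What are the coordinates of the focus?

(-9, -3/2)

Only x is squared. Complete the square in x: (x + 9)² = -22(y - 4).
Vertex (-9, 4); 4p = -22 so p = -11/2. Opens down.
Focus is p units from the vertex along the axis: (h, k + p).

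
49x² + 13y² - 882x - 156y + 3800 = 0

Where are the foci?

(9, 0) and (9, 12)

Group the x- and y-terms: 49(x² - 18x) + 13(y² - 12y) = -3800
Complete the square in x and y: 49(x - 9)² + 13(y - 6)² = -3800 + 3969 + 468 = 637
Divide through by 637 to get (x - 9)²/13 + (y - 6)²/49 = 1.
Ellipse, center (9, 6), major axis vertical; a² = 49, b² = 13.
c² = a² - b² = 49 - 13 = 36, so c = 6.
Foci lie on the vertical axis through the center: (h, k ± c).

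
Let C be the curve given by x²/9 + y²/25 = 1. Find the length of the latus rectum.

18/5

Center (0, 0). The larger denominator 25 sits under the y-term, so the major axis is vertical; a² = 25, b² = 9.
Latus rectum length = 2b²/a = 2·9/5 = 18/5.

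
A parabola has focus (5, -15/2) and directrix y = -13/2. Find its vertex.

(5, -7)

The vertex is the midpoint between the focus and the directrix along the axis of symmetry.
Axis is vertical (directrix is horizontal). Vertex y-coordinate = (-15/2 + (-13/2))/2 = -7; x-coordinate = 5.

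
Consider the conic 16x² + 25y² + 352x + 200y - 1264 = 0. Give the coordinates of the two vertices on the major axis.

Rearranging, 16(x² + 22x) + 25(y² + 8y) = 1264.
Complete the square in x and y: 16(x + 11)² + 25(y + 4)² = 1264 + 1936 + 400 = 3600
Dividing both sides by 3600: (x + 11)²/225 + (y + 4)²/144 = 1
Ellipse, center (-11, -4), major axis horizontal; a² = 225, b² = 144.
a = 15. Vertices at (h ± a, k).

(-26, -4) and (4, -4)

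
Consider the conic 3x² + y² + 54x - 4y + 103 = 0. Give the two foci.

3(x² + 18x) + (y² - 4y) = -103
3(x + 9)² + (y - 2)² = -103 + 243 + 4 = 144
Dividing both sides by 144: (x + 9)²/48 + (y - 2)²/144 = 1
Ellipse, center (-9, 2), major axis vertical; a² = 144, b² = 48.
c² = a² - b² = 144 - 48 = 96, so c = 4√6.
Foci lie on the vertical axis through the center: (h, k ± c).

(-9, 2 - 4√6) and (-9, 2 + 4√6)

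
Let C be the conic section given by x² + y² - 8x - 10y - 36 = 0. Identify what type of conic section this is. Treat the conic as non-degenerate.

circle

No xy term. Coefficients of x² and y² are A = 1, C = 1.
A = C (same sign) ⇒ circle.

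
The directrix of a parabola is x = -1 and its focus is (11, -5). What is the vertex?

(5, -5)

The vertex is the midpoint between the focus and the directrix along the axis of symmetry.
Axis is horizontal (directrix is vertical). Vertex x-coordinate = (11 + (-1))/2 = 5; y-coordinate = -5.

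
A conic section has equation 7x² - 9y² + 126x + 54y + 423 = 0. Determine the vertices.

(-12, 3) and (-6, 3)

Group: 7(x² + 18x) -9(y² - 6y) = -423
Complete the square in x and y: 7(x + 9)² -9(y - 3)² = -423 + 567 - 81 = 63
Divide through by 63 to get (x + 9)²/9 - (y - 3)²/7 = 1.
Hyperbola, center (-9, 3), transverse axis horizontal; a² = 9, b² = 7.
a = 3. Vertices at (h ± a, k).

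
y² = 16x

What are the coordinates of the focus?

Vertex (0, 0); 4p = 16 so p = 4. Opens right.
Focus is p units from the vertex along the axis: (h + p, k).

(4, 0)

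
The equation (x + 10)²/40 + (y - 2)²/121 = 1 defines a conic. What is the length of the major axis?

22

Center (-10, 2). The larger denominator 121 sits under the y-term, so the major axis is vertical; a² = 121, b² = 40.
a² = 121 so a = 11; the major axis has length 2a = 22.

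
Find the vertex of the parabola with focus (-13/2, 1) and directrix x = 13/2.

(0, 1)

The vertex is the midpoint between the focus and the directrix along the axis of symmetry.
Axis is horizontal (directrix is vertical). Vertex x-coordinate = (-13/2 + 13/2)/2 = 0; y-coordinate = 1.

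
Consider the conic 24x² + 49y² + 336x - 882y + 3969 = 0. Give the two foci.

(-12, 9) and (-2, 9)

Rearranging, 24(x² + 14x) + 49(y² - 18y) = -3969.
Complete the square in x and y: 24(x + 7)² + 49(y - 9)² = -3969 + 1176 + 3969 = 1176
Divide through by 1176 to get (x + 7)²/49 + (y - 9)²/24 = 1.
Ellipse, center (-7, 9), major axis horizontal; a² = 49, b² = 24.
c² = a² - b² = 49 - 24 = 25, so c = 5.
Foci lie on the horizontal axis through the center: (h ± c, k).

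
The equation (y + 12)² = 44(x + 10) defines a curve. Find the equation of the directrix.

Vertex (-10, -12); 4p = 44 so p = 11. Opens right.
Directrix is the vertical line x = h − p = -10 − (11) = -21.

x = -21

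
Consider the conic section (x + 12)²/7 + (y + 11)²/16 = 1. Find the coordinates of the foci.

Center (-12, -11). The larger denominator 16 sits under the y-term, so the major axis is vertical; a² = 16, b² = 7.
c² = a² - b² = 16 - 7 = 9, so c = 3.
Foci lie on the vertical axis through the center: (h, k ± c).

(-12, -14) and (-12, -8)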